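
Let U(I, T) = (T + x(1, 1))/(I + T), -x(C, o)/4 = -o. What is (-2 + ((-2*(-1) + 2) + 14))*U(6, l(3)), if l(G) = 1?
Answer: 80/7 ≈ 11.429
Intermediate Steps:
x(C, o) = 4*o (x(C, o) = -(-4)*o = 4*o)
U(I, T) = (4 + T)/(I + T) (U(I, T) = (T + 4*1)/(I + T) = (T + 4)/(I + T) = (4 + T)/(I + T))
(-2 + ((-2*(-1) + 2) + 14))*U(6, l(3)) = (-2 + ((-2*(-1) + 2) + 14))*((4 + 1)/(6 + 1)) = (-2 + ((2 + 2) + 14))*(5/7) = (-2 + (4 + 14))*((⅐)*5) = (-2 + 18)*(5/7) = 16*(5/7) = 80/7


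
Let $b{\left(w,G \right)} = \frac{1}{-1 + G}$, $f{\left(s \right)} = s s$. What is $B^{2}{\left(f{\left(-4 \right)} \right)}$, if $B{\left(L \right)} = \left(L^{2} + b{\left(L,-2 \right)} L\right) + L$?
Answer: $\frac{640000}{9} \approx 71111.0$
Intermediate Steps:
$f{\left(s \right)} = s^{2}$
$B{\left(L \right)} = L^{2} + \frac{2 L}{3}$ ($B{\left(L \right)} = \left(L^{2} + \frac{L}{-1 - 2}\right) + L = \left(L^{2} + \frac{L}{-3}\right) + L = \left(L^{2} - \frac{L}{3}\right) + L = L^{2} + \frac{2 L}{3}$)
$B^{2}{\left(f{\left(-4 \right)} \right)} = \left(\frac{\left(-4\right)^{2} \left(2 + 3 \left(-4\right)^{2}\right)}{3}\right)^{2} = \left(\frac{1}{3} \cdot 16 \left(2 + 3 \cdot 16\right)\right)^{2} = \left(\frac{1}{3} \cdot 16 \left(2 + 48\right)\right)^{2} = \left(\frac{1}{3} \cdot 16 \cdot 50\right)^{2} = \left(\frac{800}{3}\right)^{2} = \frac{640000}{9}$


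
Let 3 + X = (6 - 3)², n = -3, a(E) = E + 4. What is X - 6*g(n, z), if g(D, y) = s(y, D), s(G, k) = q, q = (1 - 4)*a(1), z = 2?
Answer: 96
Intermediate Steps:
a(E) = 4 + E
q = -15 (q = (1 - 4)*(4 + 1) = -3*5 = -15)
s(G, k) = -15
g(D, y) = -15
X = 6 (X = -3 + (6 - 3)² = -3 + 3² = -3 + 9 = 6)
X - 6*g(n, z) = 6 - 6*(-15) = 6 + 90 = 96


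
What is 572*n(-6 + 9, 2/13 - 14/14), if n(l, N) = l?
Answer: 1716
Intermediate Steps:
572*n(-6 + 9, 2/13 - 14/14) = 572*(-6 + 9) = 572*3 = 1716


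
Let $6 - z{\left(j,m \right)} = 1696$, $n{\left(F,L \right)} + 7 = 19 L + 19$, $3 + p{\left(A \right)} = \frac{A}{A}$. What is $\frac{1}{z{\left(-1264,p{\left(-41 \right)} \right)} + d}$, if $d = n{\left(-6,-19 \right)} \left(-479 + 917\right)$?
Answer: $- \frac{1}{154552} \approx -6.4703 \cdot 10^{-6}$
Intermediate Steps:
$p{\left(A \right)} = -2$ ($p{\left(A \right)} = -3 + \frac{A}{A} = -3 + 1 = -2$)
$n{\left(F,L \right)} = 12 + 19 L$ ($n{\left(F,L \right)} = -7 + \left(19 L + 19\right) = -7 + \left(19 + 19 L\right) = 12 + 19 L$)
$z{\left(j,m \right)} = -1690$ ($z{\left(j,m \right)} = 6 - 1696 = -1690$)
$d = -152862$ ($d = \left(12 + 19 \left(-19\right)\right) \left(-479 + 917\right) = \left(12 - 361\right) 438 = \left(-349\right) 438 = -152862$)
$\frac{1}{z{\left(-1264,p{\left(-41 \right)} \right)} + d} = \frac{1}{-1690 - 152862} = \frac{1}{-154552} = - \frac{1}{154552}$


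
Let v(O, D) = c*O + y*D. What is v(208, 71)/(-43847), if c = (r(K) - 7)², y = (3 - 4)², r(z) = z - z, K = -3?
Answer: -10263/43847 ≈ -0.23406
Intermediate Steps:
r(z) = 0
y = 1 (y = (-1)² = 1)
c = 49 (c = (0 - 7)² = (-7)² = 49)
v(O, D) = D + 49*O (v(O, D) = 49*O + 1*D = 49*O + D = D + 49*O)
v(208, 71)/(-43847) = (71 + 49*208)/(-43847) = (71 + 10192)*(-1/43847) = 10263*(-1/43847) = -10263/43847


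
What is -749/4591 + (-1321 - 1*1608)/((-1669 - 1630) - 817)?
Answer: 10364155/18896556 ≈ 0.54847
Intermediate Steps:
-749/4591 + (-1321 - 1*1608)/((-1669 - 1630) - 817) = -749*1/4591 + (-1321 - 1608)/(-3299 - 817) = -749/4591 - 2929/(-4116) = -749/4591 - 2929*(-1/4116) = -749/4591 + 2929/4116 = 10364155/18896556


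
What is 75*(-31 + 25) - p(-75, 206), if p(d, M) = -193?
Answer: -257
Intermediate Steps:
75*(-31 + 25) - p(-75, 206) = 75*(-31 + 25) - 1*(-193) = 75*(-6) + 193 = -450 + 193 = -257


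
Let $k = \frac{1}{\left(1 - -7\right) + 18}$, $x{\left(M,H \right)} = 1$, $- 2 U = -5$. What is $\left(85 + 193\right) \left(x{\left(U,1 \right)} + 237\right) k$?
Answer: $\frac{33082}{13} \approx 2544.8$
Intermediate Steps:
$U = \frac{5}{2}$ ($U = \left(- \frac{1}{2}\right) \left(-5\right) = \frac{5}{2} \approx 2.5$)
$k = \frac{1}{26}$ ($k = \frac{1}{\left(1 + 7\right) + 18} = \frac{1}{8 + 18} = \frac{1}{26} \approx 0.038462$)
$\left(85 + 193\right) \left(x{\left(U,1 \right)} + 237\right) k = \left(85 + 193\right) \left(1 + 237\right) \frac{1}{26} = 278 \cdot 238 \cdot \frac{1}{26} = 66164 \cdot \frac{1}{26} = \frac{33082}{13}$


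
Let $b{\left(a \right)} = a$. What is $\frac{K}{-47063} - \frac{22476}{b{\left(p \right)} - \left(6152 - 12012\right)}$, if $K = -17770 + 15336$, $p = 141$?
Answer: $- \frac{1043181554}{282425063} \approx -3.6937$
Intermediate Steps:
$K = -2434$
$\frac{K}{-47063} - \frac{22476}{b{\left(p \right)} - \left(6152 - 12012\right)} = - \frac{2434}{-47063} - \frac{22476}{141 - \left(6152 - 12012\right)} = \left(-2434\right) \left(- \frac{1}{47063}\right) - \frac{22476}{141 - \left(6152 - 12012\right)} = \frac{2434}{47063} - \frac{22476}{141 - -5860} = \frac{2434}{47063} - \frac{22476}{141 + 5860} = \frac{2434}{47063} - \frac{22476}{6001} = - \frac{1043181554}{282425063}$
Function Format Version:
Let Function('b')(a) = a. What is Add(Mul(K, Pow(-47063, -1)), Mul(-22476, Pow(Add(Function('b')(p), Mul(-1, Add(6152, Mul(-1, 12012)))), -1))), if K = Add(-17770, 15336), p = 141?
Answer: Rational(-1043181554, 282425063) ≈ -3.6937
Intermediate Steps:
K = -2434
Add(Mul(K, Pow(-47063, -1)), Mul(-22476, Pow(Add(Function('b')(p), Mul(-1, Add(6152, Mul(-1, 12012)))), -1))) = Add(Mul(-2434, Pow(-47063, -1)), Mul(-22476, Pow(Add(141, Mul(-1, Add(6152, Mul(-1, 12012)))), -1))) = Add(Mul(-2434, Rational(-1, 47063)), Mul(-22476, Pow(Add(141, Mul(-1, Add(6152, -12012))), -1))) = Add(Rational(2434, 47063), Mul(-22476, Pow(Add(141, Mul(-1, -5860)), -1))) = Add(Rational(2434, 47063), Mul(-22476, Pow(Add(141, 5860), -1))) = Add(Rational(2434, 47063), Mul(-22476, Pow(6001, -1))) = Add(Rational(2434, 47063), Mul(-22476, Rational(1, 6001))) = Add(Rational(2434, 47063), Rational(-22476, 6001)) = Rational(-1043181554, 282425063)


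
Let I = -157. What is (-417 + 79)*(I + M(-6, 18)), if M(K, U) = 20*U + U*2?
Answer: -80782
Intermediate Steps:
M(K, U) = 22*U (M(K, U) = 20*U + 2*U = 22*U)
(-417 + 79)*(I + M(-6, 18)) = (-417 + 79)*(-157 + 22*18) = -338*(-157 + 396) = -338*239 = -80782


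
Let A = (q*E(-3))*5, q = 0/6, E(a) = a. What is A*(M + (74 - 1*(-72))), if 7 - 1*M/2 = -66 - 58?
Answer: 0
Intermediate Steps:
q = 0 (q = 0*(⅙) = 0)
A = 0 (A = (0*(-3))*5 = 0*5 = 0)
M = 262 (M = 14 - 2*(-66 - 58) = 14 - 2*(-124) = 14 + 248 = 262)
A*(M + (74 - 1*(-72))) = 0*(262 + (74 - 1*(-72))) = 0*(262 + (74 + 72)) = 0*(262 + 146) = 0*408 = 0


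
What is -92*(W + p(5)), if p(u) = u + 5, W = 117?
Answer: -11684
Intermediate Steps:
p(u) = 5 + u
-92*(W + p(5)) = -92*(117 + (5 + 5)) = -92*(117 + 10) = -92*127 = -11684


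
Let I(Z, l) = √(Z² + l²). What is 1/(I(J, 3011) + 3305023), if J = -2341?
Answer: 3305023/10923162484127 - √14546402/10923162484127 ≈ 3.0222e-7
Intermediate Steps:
1/(I(J, 3011) + 3305023) = 1/(√((-2341)² + 3011²) + 3305023) = 1/(√(5480281 + 9066121) + 3305023) = 1/(√14546402 + 3305023) = 1/(3305023 + √14546402)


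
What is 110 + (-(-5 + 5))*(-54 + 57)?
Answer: 110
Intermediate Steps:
110 + (-(-5 + 5))*(-54 + 57) = 110 - 1*0*3 = 110 + 0*3 = 110 + 0 = 110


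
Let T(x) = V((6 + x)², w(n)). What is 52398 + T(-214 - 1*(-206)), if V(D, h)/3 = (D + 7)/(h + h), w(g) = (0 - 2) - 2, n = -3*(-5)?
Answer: 419151/8 ≈ 52394.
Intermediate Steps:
n = 15
w(g) = -4 (w(g) = -2 - 2 = -4)
V(D, h) = 3*(7 + D)/(2*h) (V(D, h) = 3*((D + 7)/(h + h)) = 3*((7 + D)/((2*h))) = 3*((7 + D)*(1/(2*h))) = 3*((7 + D)/(2*h)) = 3*(7 + D)/(2*h))
T(x) = -21/8 - 3*(6 + x)²/8 (T(x) = (3/2)*(7 + (6 + x)²)/(-4) = (3/2)*(-¼)*(7 + (6 + x)²) = -21/8 - 3*(6 + x)²/8)
52398 + T(-214 - 1*(-206)) = 52398 + (-21/8 - 3*(6 + (-214 - 1*(-206)))²/8) = 52398 + (-21/8 - 3*(6 + (-214 + 206))²/8) = 52398 + (-21/8 - 3*(6 - 8)²/8) = 52398 + (-21/8 - 3/8*(-2)²) = 52398 + (-21/8 - 3/8*4) = 52398 + (-21/8 - 3/2) = 52398 - 33/8 = 419151/8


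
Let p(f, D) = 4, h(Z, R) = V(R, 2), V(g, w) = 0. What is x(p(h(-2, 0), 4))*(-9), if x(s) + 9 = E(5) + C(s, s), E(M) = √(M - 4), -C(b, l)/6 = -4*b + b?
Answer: -576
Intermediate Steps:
C(b, l) = 18*b (C(b, l) = -6*(-4*b + b) = -(-18)*b = 18*b)
E(M) = √(-4 + M)
h(Z, R) = 0
x(s) = -8 + 18*s (x(s) = -9 + (√(-4 + 5) + 18*s) = -9 + (√1 + 18*s) = -9 + (1 + 18*s) = -8 + 18*s)
x(p(h(-2, 0), 4))*(-9) = (-8 + 18*4)*(-9) = (-8 + 72)*(-9) = 64*(-9) = -576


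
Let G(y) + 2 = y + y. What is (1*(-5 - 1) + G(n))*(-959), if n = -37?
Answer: 78638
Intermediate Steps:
G(y) = -2 + 2*y (G(y) = -2 + (y + y) = -2 + 2*y)
(1*(-5 - 1) + G(n))*(-959) = (1*(-5 - 1) + (-2 + 2*(-37)))*(-959) = (1*(-6) + (-2 - 74))*(-959) = (-6 - 76)*(-959) = -82*(-959) = 78638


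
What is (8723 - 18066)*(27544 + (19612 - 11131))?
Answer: -336581575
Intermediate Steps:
(8723 - 18066)*(27544 + (19612 - 11131)) = -9343*(27544 + 8481) = -9343*36025 = -336581575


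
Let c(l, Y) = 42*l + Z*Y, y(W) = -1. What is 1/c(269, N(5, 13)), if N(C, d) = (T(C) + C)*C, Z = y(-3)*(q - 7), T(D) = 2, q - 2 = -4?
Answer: 1/11613 ≈ 8.6110e-5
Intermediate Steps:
q = -2 (q = 2 - 4 = -2)
Z = 9 (Z = -(-2 - 7) = -1*(-9) = 9)
N(C, d) = C*(2 + C) (N(C, d) = (2 + C)*C = C*(2 + C))
c(l, Y) = 9*Y + 42*l (c(l, Y) = 42*l + 9*Y = 9*Y + 42*l)
1/c(269, N(5, 13)) = 1/(9*(5*(2 + 5)) + 42*269) = 1/(9*(5*7) + 11298) = 1/(9*35 + 11298) = 1/(315 + 11298) = 1/11613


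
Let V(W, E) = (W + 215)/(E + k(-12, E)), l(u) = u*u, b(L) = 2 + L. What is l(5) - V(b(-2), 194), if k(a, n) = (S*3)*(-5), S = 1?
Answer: 4260/179 ≈ 23.799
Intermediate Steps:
k(a, n) = -15 (k(a, n) = (1*3)*(-5) = 3*(-5) = -15)
l(u) = u²
V(W, E) = (215 + W)/(-15 + E) (V(W, E) = (W + 215)/(E - 15) = (215 + W)/(-15 + E))
l(5) - V(b(-2), 194) = 5² - (215 + (2 - 2))/(-15 + 194) = 25 - (215 + 0)/179 = 25 - 215/179 = 4260/179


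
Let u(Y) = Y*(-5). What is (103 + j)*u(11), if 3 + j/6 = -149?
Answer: 44495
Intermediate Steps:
u(Y) = -5*Y
j = -912 (j = -18 + 6*(-149) = -18 - 894 = -912)
(103 + j)*u(11) = (103 - 912)*(-5*11) = -809*(-55) = 44495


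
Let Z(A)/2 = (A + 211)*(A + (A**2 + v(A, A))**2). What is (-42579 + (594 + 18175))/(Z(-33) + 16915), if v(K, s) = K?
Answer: -23810/396993583 ≈ -5.9976e-5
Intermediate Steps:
Z(A) = 2*(211 + A)*(A + (A + A**2)**2) (Z(A) = 2*((A + 211)*(A + (A**2 + A)**2)) = 2*((211 + A)*(A + (A + A**2)**2)) = 2*(211 + A)*(A + (A + A**2)**2))
(-42579 + (594 + 18175))/(Z(-33) + 16915) = (-42579 + (594 + 18175))/(2*(-33)*(211 + (-33)**4 + 212*(-33) + 213*(-33)**3 + 423*(-33)**2) + 16915) = (-42579 + 18769)/(2*(-33)*(211 + 1185921 - 6996 + 213*(-35937) + 423*1089) + 16915) = -23810/(2*(-33)*(211 + 1185921 - 6996 - 7654581 + 460647) + 16915) = -23810/(2*(-33)*(-6014798) + 16915) = -23810/(396976668 + 16915) = -23810/396993583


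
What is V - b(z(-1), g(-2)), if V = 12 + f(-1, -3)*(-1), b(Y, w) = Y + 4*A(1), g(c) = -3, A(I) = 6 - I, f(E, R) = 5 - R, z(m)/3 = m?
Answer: -13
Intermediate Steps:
z(m) = 3*m
b(Y, w) = 20 + Y (b(Y, w) = Y + 4*(6 - 1*1) = Y + 4*(6 - 1) = Y + 4*5 = Y + 20 = 20 + Y)
V = 4 (V = 12 + (5 - 1*(-3))*(-1) = 12 + (5 + 3)*(-1) = 12 + 8*(-1) = 12 - 8 = 4)
V - b(z(-1), g(-2)) = 4 - (20 + 3*(-1)) = 4 - (20 - 3) = 4 - 1*17 = 4 - 17 = -13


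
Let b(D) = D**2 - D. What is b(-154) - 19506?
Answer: 4364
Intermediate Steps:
b(-154) - 19506 = -154*(-1 - 154) - 19506 = -154*(-155) - 19506 = 23870 - 19506 = 4364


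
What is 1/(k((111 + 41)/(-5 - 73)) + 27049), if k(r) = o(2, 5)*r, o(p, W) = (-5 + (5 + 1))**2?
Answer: 39/1054835 ≈ 3.6973e-5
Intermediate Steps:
o(p, W) = 1 (o(p, W) = (-5 + 6)**2 = 1**2 = 1)
k(r) = r (k(r) = 1*r = r)
1/(k((111 + 41)/(-5 - 73)) + 27049) = 1/((111 + 41)/(-5 - 73) + 27049) = 1/(152/(-78) + 27049) = 1/(152*(-1/78) + 27049) = 1/(-76/39 + 27049) = 1/(1054835/39) = 39/1054835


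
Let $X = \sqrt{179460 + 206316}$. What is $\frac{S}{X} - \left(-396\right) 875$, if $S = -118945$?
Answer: $346500 - \frac{118945 \sqrt{2679}}{32148} \approx 3.4631 \cdot 10^{5}$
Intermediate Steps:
$X = 12 \sqrt{2679}$ ($X = \sqrt{385776} = 12 \sqrt{2679} \approx 621.11$)
$\frac{S}{X} - \left(-396\right) 875 = - \frac{118945}{12 \sqrt{2679}} - \left(-396\right) 875 = - 118945 \frac{\sqrt{2679}}{32148} - -346500 = - \frac{118945 \sqrt{2679}}{32148} + 346500 = 346500 - \frac{118945 \sqrt{2679}}{32148}$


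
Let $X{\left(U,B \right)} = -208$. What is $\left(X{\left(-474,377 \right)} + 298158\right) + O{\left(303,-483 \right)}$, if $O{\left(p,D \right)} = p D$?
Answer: $151601$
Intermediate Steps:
$O{\left(p,D \right)} = D p$
$\left(X{\left(-474,377 \right)} + 298158\right) + O{\left(303,-483 \right)} = \left(-208 + 298158\right) - 146349 = 297950 - 146349 = 151601$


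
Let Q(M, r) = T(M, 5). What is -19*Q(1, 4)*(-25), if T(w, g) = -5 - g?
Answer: -4750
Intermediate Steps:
Q(M, r) = -10 (Q(M, r) = -5 - 1*5 = -5 - 5 = -10)
-19*Q(1, 4)*(-25) = -19*(-10)*(-25) = 190*(-25) = -4750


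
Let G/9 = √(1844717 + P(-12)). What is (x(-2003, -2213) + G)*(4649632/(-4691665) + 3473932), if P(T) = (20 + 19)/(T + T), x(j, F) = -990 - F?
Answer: 19933090604702004/4691665 + 110015013558249*√3279494/4691665 ≈ 4.6713e+10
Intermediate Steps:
P(T) = 39/(2*T) (P(T) = 39/((2*T)) = 39*(1/(2*T)) = 39/(2*T))
G = 27*√3279494/4 (G = 9*√(1844717 + (39/2)/(-12)) = 9*√(1844717 + (39/2)*(-1/12)) = 9*√(1844717 - 13/8) = 9*√(14757723/8) = 9*(3*√3279494/4) = 27*√3279494/4 ≈ 12224.)
(x(-2003, -2213) + G)*(4649632/(-4691665) + 3473932) = ((-990 - 1*(-2213)) + 27*√3279494/4)*(4649632/(-4691665) + 3473932) = ((-990 + 2213) + 27*√3279494/4)*(4649632*(-1/4691665) + 3473932) = (1223 + 27*√3279494/4)*(-4649632/4691665 + 3473932) = (1223 + 27*√3279494/4)*(16298520527148/4691665) = 19933090604702004/4691665 + 110015013558249*√3279494/4691665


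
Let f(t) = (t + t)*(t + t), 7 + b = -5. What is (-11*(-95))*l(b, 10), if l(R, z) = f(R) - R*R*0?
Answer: 601920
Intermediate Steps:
b = -12 (b = -7 - 5 = -12)
f(t) = 4*t² (f(t) = (2*t)*(2*t) = 4*t²)
l(R, z) = 4*R² (l(R, z) = 4*R² - R*R*0 = 4*R² - R²*0 = 4*R² - 1*0 = 4*R² + 0 = 4*R²)
(-11*(-95))*l(b, 10) = (-11*(-95))*(4*(-12)²) = 1045*(4*144) = 1045*576 = 601920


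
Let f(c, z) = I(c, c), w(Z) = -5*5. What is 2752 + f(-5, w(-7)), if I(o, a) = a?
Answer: 2747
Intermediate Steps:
w(Z) = -25
f(c, z) = c
2752 + f(-5, w(-7)) = 2752 - 5 = 2747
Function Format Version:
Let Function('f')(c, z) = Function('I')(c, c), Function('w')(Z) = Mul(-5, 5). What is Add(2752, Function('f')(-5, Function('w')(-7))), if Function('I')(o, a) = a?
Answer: 2747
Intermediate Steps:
Function('w')(Z) = -25
Function('f')(c, z) = c
Add(2752, Function('f')(-5, Function('w')(-7))) = Add(2752, -5) = 2747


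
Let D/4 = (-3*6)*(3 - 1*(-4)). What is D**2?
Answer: 254016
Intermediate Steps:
D = -504 (D = 4*((-3*6)*(3 - 1*(-4))) = 4*(-18*(3 + 4)) = 4*(-18*7) = 4*(-126) = -504)
D**2 = (-504)**2 = 254016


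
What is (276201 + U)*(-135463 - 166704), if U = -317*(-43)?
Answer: -87577665944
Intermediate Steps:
U = 13631
(276201 + U)*(-135463 - 166704) = (276201 + 13631)*(-135463 - 166704) = 289832*(-302167) = -87577665944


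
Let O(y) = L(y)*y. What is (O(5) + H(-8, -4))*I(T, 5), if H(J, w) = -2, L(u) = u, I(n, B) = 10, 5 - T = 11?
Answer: 230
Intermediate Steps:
T = -6 (T = 5 - 1*11 = 5 - 11 = -6)
O(y) = y² (O(y) = y*y = y²)
(O(5) + H(-8, -4))*I(T, 5) = (5² - 2)*10 = (25 - 2)*10 = 23*10 = 230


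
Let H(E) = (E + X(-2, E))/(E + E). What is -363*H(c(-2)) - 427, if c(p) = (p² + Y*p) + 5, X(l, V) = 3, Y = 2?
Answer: -3587/5 ≈ -717.40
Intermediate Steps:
c(p) = 5 + p² + 2*p (c(p) = (p² + 2*p) + 5 = 5 + p² + 2*p)
H(E) = (3 + E)/(2*E) (H(E) = (E + 3)/(E + E) = (3 + E)/((2*E)) = (3 + E)*(1/(2*E)) = (3 + E)/(2*E))
-363*H(c(-2)) - 427 = -363*(3 + (5 + (-2)² + 2*(-2)))/(2*(5 + (-2)² + 2*(-2))) - 427 = -363*(3 + (5 + 4 - 4))/(2*(5 + 4 - 4)) - 427 = -363*(3 + 5)/(2*5) - 427 = -363*8/(2*5) - 427 = -363*⅘ - 427 = -1452/5 - 427 = -3587/5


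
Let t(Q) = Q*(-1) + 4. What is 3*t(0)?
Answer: 12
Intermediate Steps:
t(Q) = 4 - Q (t(Q) = -Q + 4 = 4 - Q)
3*t(0) = 3*(4 - 1*0) = 3*(4 + 0) = 3*4 = 12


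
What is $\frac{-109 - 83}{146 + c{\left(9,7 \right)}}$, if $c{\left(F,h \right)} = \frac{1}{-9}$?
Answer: $- \frac{1728}{1313} \approx -1.3161$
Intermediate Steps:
$c{\left(F,h \right)} = - \frac{1}{9}$
$\frac{-109 - 83}{146 + c{\left(9,7 \right)}} = \frac{-109 - 83}{146 - \frac{1}{9}} = \frac{1}{\frac{1313}{9}} \left(-192\right) = \frac{9}{1313} \left(-192\right) = - \frac{1728}{1313}$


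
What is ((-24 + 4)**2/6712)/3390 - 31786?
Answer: -9040605901/284421 ≈ -31786.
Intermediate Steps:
((-24 + 4)**2/6712)/3390 - 31786 = ((-20)**2*(1/6712))*(1/3390) - 31786 = (400*(1/6712))*(1/3390) - 31786 = (50/839)*(1/3390) - 31786 = 5/284421 - 31786 = -9040605901/284421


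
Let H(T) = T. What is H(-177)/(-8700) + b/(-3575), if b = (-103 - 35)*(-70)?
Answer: -1112123/414700 ≈ -2.6818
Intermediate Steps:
b = 9660 (b = -138*(-70) = 9660)
H(-177)/(-8700) + b/(-3575) = -177/(-8700) + 9660/(-3575) = -177*(-1/8700) + 9660*(-1/3575) = 59/2900 - 1932/715 = -1112123/414700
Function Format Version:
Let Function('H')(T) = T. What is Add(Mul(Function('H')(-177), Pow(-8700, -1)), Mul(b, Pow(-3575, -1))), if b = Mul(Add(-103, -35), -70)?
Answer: Rational(-1112123, 414700) ≈ -2.6818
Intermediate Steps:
b = 9660 (b = Mul(-138, -70) = 9660)
Add(Mul(Function('H')(-177), Pow(-8700, -1)), Mul(b, Pow(-3575, -1))) = Add(Mul(-177, Pow(-8700, -1)), Mul(9660, Pow(-3575, -1))) = Add(Mul(-177, Rational(-1, 8700)), Mul(9660, Rational(-1, 3575))) = Add(Rational(59, 2900), Rational(-1932, 715)) = Rational(-1112123, 414700)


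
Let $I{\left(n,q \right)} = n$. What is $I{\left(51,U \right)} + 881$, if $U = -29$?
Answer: $932$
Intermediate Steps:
$I{\left(51,U \right)} + 881 = 51 + 881 = 932$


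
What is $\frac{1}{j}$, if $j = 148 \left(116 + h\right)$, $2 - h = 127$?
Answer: $- \frac{1}{1332} \approx -0.00075075$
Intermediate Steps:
$h = -125$ ($h = 2 - 127 = -125$)
$j = -1332$ ($j = 148 \left(116 - 125\right) = 148 \left(-9\right) = -1332$)
$\frac{1}{j} = \frac{1}{-1332} = - \frac{1}{1332}$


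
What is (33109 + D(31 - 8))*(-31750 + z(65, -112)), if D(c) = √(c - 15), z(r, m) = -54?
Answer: -1052998636 - 63608*√2 ≈ -1.0531e+9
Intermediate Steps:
D(c) = √(-15 + c)
(33109 + D(31 - 8))*(-31750 + z(65, -112)) = (33109 + √(-15 + (31 - 8)))*(-31750 - 54) = (33109 + √(-15 + 23))*(-31804) = (33109 + √8)*(-31804) = (33109 + 2*√2)*(-31804) = -1052998636 - 63608*√2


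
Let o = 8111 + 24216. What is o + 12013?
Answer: 44340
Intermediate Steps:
o = 32327
o + 12013 = 32327 + 12013 = 44340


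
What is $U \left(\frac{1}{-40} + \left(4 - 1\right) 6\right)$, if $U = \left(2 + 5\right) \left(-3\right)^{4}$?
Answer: $\frac{407673}{40} \approx 10192.0$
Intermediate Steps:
$U = 567$ ($U = 7 \cdot 81 = 567$)
$U \left(\frac{1}{-40} + \left(4 - 1\right) 6\right) = 567 \left(\frac{1}{-40} + \left(4 - 1\right) 6\right) = 567 \left(- \frac{1}{40} + 3 \cdot 6\right) = 567 \left(- \frac{1}{40} + 18\right) = 567 \cdot \frac{719}{40} = \frac{407673}{40}$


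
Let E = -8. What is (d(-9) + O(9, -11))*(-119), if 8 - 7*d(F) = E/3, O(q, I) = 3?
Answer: -1615/3 ≈ -538.33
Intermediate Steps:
d(F) = 32/21 (d(F) = 8/7 - (-8)/(7*3) = 8/7 - ⅐*(-8/3) = 8/7 + 8/21 = 32/21)
(d(-9) + O(9, -11))*(-119) = (32/21 + 3)*(-119) = (95/21)*(-119) = -1615/3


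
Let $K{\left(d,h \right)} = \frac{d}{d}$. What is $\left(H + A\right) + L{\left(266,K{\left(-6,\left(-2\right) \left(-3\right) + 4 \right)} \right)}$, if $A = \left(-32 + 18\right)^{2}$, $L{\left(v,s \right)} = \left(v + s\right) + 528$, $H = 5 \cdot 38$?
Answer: $1181$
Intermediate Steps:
$K{\left(d,h \right)} = 1$
$H = 190$
$L{\left(v,s \right)} = 528 + s + v$ ($L{\left(v,s \right)} = \left(s + v\right) + 528 = 528 + s + v$)
$A = 196$ ($A = \left(-14\right)^{2} = 196$)
$\left(H + A\right) + L{\left(266,K{\left(-6,\left(-2\right) \left(-3\right) + 4 \right)} \right)} = \left(190 + 196\right) + \left(528 + 1 + 266\right) = 386 + 795 = 1181$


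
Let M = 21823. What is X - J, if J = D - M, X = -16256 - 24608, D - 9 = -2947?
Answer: -16103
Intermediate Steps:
D = -2938 (D = 9 - 2947 = -2938)
X = -40864
J = -24761 (J = -2938 - 1*21823 = -2938 - 21823 = -24761)
X - J = -40864 - 1*(-24761) = -40864 + 24761 = -16103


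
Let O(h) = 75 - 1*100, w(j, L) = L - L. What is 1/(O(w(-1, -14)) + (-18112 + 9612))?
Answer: -1/8525 ≈ -0.00011730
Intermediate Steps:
w(j, L) = 0
O(h) = -25 (O(h) = 75 - 100 = -25)
1/(O(w(-1, -14)) + (-18112 + 9612)) = 1/(-25 + (-18112 + 9612)) = 1/(-25 - 8500) = 1/(-8525) = -1/8525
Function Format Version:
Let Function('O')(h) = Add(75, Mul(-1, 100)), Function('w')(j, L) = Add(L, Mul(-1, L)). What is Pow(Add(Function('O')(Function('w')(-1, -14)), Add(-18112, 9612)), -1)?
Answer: Rational(-1, 8525) ≈ -0.00011730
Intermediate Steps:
Function('w')(j, L) = 0
Function('O')(h) = -25 (Function('O')(h) = Add(75, -100) = -25)
Pow(Add(Function('O')(Function('w')(-1, -14)), Add(-18112, 9612)), -1) = Pow(Add(-25, Add(-18112, 9612)), -1) = Pow(Add(-25, -8500), -1) = Pow(-8525, -1) = Rational(-1, 8525)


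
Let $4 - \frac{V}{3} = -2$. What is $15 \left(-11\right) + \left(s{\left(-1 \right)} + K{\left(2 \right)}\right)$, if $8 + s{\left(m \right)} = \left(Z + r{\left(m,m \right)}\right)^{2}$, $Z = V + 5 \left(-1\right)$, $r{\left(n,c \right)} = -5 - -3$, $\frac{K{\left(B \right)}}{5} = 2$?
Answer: $-42$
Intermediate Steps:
$V = 18$ ($V = 12 - -6 = 12 + 6 = 18$)
$K{\left(B \right)} = 10$ ($K{\left(B \right)} = 5 \cdot 2 = 10$)
$r{\left(n,c \right)} = -2$ ($r{\left(n,c \right)} = -5 + 3 = -2$)
$Z = 13$ ($Z = 18 + 5 \left(-1\right) = 18 - 5 = 13$)
$s{\left(m \right)} = 113$ ($s{\left(m \right)} = -8 + \left(13 - 2\right)^{2} = -8 + 11^{2} = -8 + 121 = 113$)
$15 \left(-11\right) + \left(s{\left(-1 \right)} + K{\left(2 \right)}\right) = 15 \left(-11\right) + \left(113 + 10\right) = -165 + 123 = -42$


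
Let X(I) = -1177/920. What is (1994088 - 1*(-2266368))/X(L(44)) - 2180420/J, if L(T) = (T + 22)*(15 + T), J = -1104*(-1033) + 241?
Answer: -4471006723091300/1342572121 ≈ -3.3302e+6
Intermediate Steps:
J = 1140673 (J = 1140432 + 241 = 1140673)
L(T) = (15 + T)*(22 + T) (L(T) = (22 + T)*(15 + T) = (15 + T)*(22 + T))
X(I) = -1177/920 (X(I) = -1177*1/920 = -1177/920)
(1994088 - 1*(-2266368))/X(L(44)) - 2180420/J = (1994088 - 1*(-2266368))/(-1177/920) - 2180420/1140673 = (1994088 + 2266368)*(-920/1177) - 2180420*1/1140673 = 4260456*(-920/1177) - 2180420/1140673 = -3919619520/1177 - 2180420/1140673 = -4471006723091300/1342572121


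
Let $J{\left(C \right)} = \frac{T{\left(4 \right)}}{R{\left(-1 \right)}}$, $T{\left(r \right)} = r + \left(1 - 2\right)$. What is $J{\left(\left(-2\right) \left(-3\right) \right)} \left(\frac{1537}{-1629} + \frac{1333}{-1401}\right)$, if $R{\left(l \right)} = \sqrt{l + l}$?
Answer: $\frac{720799 i \sqrt{2}}{253581} \approx 4.0199 i$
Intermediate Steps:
$T{\left(r \right)} = -1 + r$ ($T{\left(r \right)} = r + \left(1 - 2\right) = r - 1 = -1 + r$)
$R{\left(l \right)} = \sqrt{2} \sqrt{l}$ ($R{\left(l \right)} = \sqrt{2 l} = \sqrt{2} \sqrt{l}$)
$J{\left(C \right)} = - \frac{3 i \sqrt{2}}{2}$ ($J{\left(C \right)} = \frac{-1 + 4}{\sqrt{2} \sqrt{-1}} = \frac{3}{\sqrt{2} i} = \frac{3}{i \sqrt{2}} = 3 \left(- \frac{i \sqrt{2}}{2}\right) = - \frac{3 i \sqrt{2}}{2}$)
$J{\left(\left(-2\right) \left(-3\right) \right)} \left(\frac{1537}{-1629} + \frac{1333}{-1401}\right) = - \frac{3 i \sqrt{2}}{2} \left(\frac{1537}{-1629} + \frac{1333}{-1401}\right) = - \frac{3 i \sqrt{2}}{2} \left(1537 \left(- \frac{1}{1629}\right) + 1333 \left(- \frac{1}{1401}\right)\right) = - \frac{3 i \sqrt{2}}{2} \left(- \frac{1537}{1629} - \frac{1333}{1401}\right) = - \frac{3 i \sqrt{2}}{2} \left(- \frac{1441598}{760743}\right) = \frac{720799 i \sqrt{2}}{253581}$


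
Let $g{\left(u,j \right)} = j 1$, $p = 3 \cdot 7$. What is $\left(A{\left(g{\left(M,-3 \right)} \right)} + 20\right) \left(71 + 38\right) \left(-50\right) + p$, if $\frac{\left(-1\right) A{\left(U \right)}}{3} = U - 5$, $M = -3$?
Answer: $-239779$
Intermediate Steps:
$p = 21$
$g{\left(u,j \right)} = j$
$A{\left(U \right)} = 15 - 3 U$ ($A{\left(U \right)} = - 3 \left(U - 5\right) = - 3 \left(-5 + U\right) = 15 - 3 U$)
$\left(A{\left(g{\left(M,-3 \right)} \right)} + 20\right) \left(71 + 38\right) \left(-50\right) + p = \left(\left(15 - -9\right) + 20\right) \left(71 + 38\right) \left(-50\right) + 21 = \left(\left(15 + 9\right) + 20\right) 109 \left(-50\right) + 21 = \left(24 + 20\right) 109 \left(-50\right) + 21 = 44 \cdot 109 \left(-50\right) + 21 = 4796 \left(-50\right) + 21 = -239800 + 21 = -239779$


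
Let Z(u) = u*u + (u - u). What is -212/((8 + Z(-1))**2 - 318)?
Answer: 212/237 ≈ 0.89452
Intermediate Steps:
Z(u) = u**2 (Z(u) = u**2 + 0 = u**2)
-212/((8 + Z(-1))**2 - 318) = -212/((8 + (-1)**2)**2 - 318) = -212/((8 + 1)**2 - 318) = -212/(9**2 - 318) = -212/(81 - 318) = -212/(-237) = -212*(-1/237) = 212/237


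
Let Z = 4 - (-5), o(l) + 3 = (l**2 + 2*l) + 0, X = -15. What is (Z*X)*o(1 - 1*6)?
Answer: -1620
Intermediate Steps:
o(l) = -3 + l**2 + 2*l (o(l) = -3 + ((l**2 + 2*l) + 0) = -3 + (l**2 + 2*l) = -3 + l**2 + 2*l)
Z = 9 (Z = 4 - 1*(-5) = 4 + 5 = 9)
(Z*X)*o(1 - 1*6) = (9*(-15))*(-3 + (1 - 1*6)**2 + 2*(1 - 1*6)) = -135*(-3 + (1 - 6)**2 + 2*(1 - 6)) = -135*(-3 + (-5)**2 + 2*(-5)) = -135*(-3 + 25 - 10) = -135*12 = -1620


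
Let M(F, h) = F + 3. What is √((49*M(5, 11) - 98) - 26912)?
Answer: I*√26618 ≈ 163.15*I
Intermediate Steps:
M(F, h) = 3 + F
√((49*M(5, 11) - 98) - 26912) = √((49*(3 + 5) - 98) - 26912) = √((49*8 - 98) - 26912) = √((392 - 98) - 26912) = √(294 - 26912) = √(-26618) = I*√26618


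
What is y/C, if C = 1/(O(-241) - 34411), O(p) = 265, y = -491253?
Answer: 16774324938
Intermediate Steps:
C = -1/34146 (C = 1/(265 - 34411) = 1/(-34146) = -1/34146 ≈ -2.9286e-5)
y/C = -491253/(-1/34146) = -491253*(-34146) = 16774324938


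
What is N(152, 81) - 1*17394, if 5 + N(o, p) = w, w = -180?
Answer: -17579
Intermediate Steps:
N(o, p) = -185 (N(o, p) = -5 - 180 = -185)
N(152, 81) - 1*17394 = -185 - 1*17394 = -185 - 17394 = -17579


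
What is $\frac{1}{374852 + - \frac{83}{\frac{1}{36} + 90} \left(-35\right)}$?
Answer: $\frac{463}{173571416} \approx 2.6675 \cdot 10^{-6}$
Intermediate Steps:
$\frac{1}{374852 + - \frac{83}{\frac{1}{36} + 90} \left(-35\right)} = \frac{1}{374852 + - \frac{83}{\frac{3241}{36}} \left(-35\right)} = \frac{1}{374852 + \left(-83\right) \frac{36}{3241} \left(-35\right)} = \frac{1}{374852 - - \frac{14940}{463}} = \frac{1}{374852 + \frac{14940}{463}} = \frac{1}{\frac{173571416}{463}} = \frac{463}{173571416}$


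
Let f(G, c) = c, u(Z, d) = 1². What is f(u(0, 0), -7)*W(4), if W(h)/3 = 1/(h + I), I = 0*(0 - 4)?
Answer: -21/4 ≈ -5.2500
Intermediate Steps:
u(Z, d) = 1
I = 0 (I = 0*(-4) = 0)
W(h) = 3/h (W(h) = 3/(h + 0) = 3/h)
f(u(0, 0), -7)*W(4) = -21/4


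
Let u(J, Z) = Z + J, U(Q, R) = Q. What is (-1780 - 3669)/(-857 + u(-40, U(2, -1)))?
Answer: 5449/895 ≈ 6.0883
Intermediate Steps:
u(J, Z) = J + Z
(-1780 - 3669)/(-857 + u(-40, U(2, -1))) = (-1780 - 3669)/(-857 + (-40 + 2)) = -5449/(-857 - 38) = -5449/(-895) = -5449*(-1/895) = 5449/895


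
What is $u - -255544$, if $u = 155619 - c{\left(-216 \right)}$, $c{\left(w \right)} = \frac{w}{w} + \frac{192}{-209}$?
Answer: $\frac{85933050}{209} \approx 4.1116 \cdot 10^{5}$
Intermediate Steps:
$c{\left(w \right)} = \frac{17}{209}$ ($c{\left(w \right)} = 1 + 192 \left(- \frac{1}{209}\right) = 1 - \frac{192}{209} = \frac{17}{209}$)
$u = \frac{32524354}{209}$ ($u = 155619 - \frac{17}{209} = \frac{32524354}{209} \approx 1.5562 \cdot 10^{5}$)
$u - -255544 = \frac{32524354}{209} - -255544 = \frac{32524354}{209} + 255544 = \frac{85933050}{209}$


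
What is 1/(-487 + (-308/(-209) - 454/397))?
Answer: -7543/3670951 ≈ -0.0020548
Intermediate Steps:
1/(-487 + (-308/(-209) - 454/397)) = 1/(-487 + (-308*(-1/209) - 454*1/397)) = 1/(-487 + (28/19 - 454/397)) = 1/(-487 + 2490/7543) = 1/(-3670951/7543) = -7543/3670951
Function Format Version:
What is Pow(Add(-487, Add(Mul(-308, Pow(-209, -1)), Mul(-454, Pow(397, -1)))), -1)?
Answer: Rational(-7543, 3670951) ≈ -0.0020548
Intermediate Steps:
Pow(Add(-487, Add(Mul(-308, Pow(-209, -1)), Mul(-454, Pow(397, -1)))), -1) = Pow(Add(-487, Add(Mul(-308, Rational(-1, 209)), Mul(-454, Rational(1, 397)))), -1) = Pow(Add(-487, Add(Rational(28, 19), Rational(-454, 397))), -1) = Pow(Add(-487, Rational(2490, 7543)), -1) = Pow(Rational(-3670951, 7543), -1) = Rational(-7543, 3670951)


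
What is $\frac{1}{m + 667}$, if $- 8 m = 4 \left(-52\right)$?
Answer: $\frac{1}{693} \approx 0.001443$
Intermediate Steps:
$m = 26$ ($m = - \frac{4 \left(-52\right)}{8} = \left(- \frac{1}{8}\right) \left(-208\right) = 26$)
$\frac{1}{m + 667} = \frac{1}{26 + 667} = \frac{1}{693}$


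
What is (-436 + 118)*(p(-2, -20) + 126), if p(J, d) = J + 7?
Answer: -41658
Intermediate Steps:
p(J, d) = 7 + J
(-436 + 118)*(p(-2, -20) + 126) = (-436 + 118)*((7 - 2) + 126) = -318*(5 + 126) = -318*131 = -41658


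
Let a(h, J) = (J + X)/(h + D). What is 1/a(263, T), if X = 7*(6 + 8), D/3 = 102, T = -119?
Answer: -569/21 ≈ -27.095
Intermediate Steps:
D = 306 (D = 3*102 = 306)
X = 98 (X = 7*14 = 98)
a(h, J) = (98 + J)/(306 + h) (a(h, J) = (J + 98)/(h + 306) = (98 + J)/(306 + h))
1/a(263, T) = 1/((98 - 119)/(306 + 263)) = 1/(-21/569) = -569/21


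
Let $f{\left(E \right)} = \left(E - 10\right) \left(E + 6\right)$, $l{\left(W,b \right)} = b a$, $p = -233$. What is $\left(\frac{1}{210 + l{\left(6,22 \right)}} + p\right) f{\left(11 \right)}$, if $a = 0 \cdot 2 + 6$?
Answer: $- \frac{1354645}{342} \approx -3960.9$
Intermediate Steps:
$a = 6$ ($a = 0 + 6 = 6$)
$l{\left(W,b \right)} = 6 b$ ($l{\left(W,b \right)} = b 6 = 6 b$)
$f{\left(E \right)} = \left(-10 + E\right) \left(6 + E\right)$
$\left(\frac{1}{210 + l{\left(6,22 \right)}} + p\right) f{\left(11 \right)} = \left(\frac{1}{210 + 6 \cdot 22} - 233\right) \left(-60 + 11^{2} - 44\right) = \left(\frac{1}{210 + 132} - 233\right) \left(-60 + 121 - 44\right) = \left(\frac{1}{342} - 233\right) 17 = \left(- \frac{79685}{342}\right) 17 = - \frac{1354645}{342}$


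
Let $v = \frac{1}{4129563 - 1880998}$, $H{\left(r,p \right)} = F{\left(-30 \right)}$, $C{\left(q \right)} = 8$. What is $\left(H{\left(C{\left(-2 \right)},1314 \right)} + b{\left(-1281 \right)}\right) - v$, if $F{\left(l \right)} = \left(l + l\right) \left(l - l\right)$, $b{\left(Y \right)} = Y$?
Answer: $- \frac{2880411766}{2248565} \approx -1281.0$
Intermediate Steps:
$F{\left(l \right)} = 0$ ($F{\left(l \right)} = 2 l 0 = 0$)
$H{\left(r,p \right)} = 0$
$v = \frac{1}{2248565}$ ($v = \frac{1}{4129563 - 1880998} = \frac{1}{2248565} \approx 4.4473 \cdot 10^{-7}$)
$\left(H{\left(C{\left(-2 \right)},1314 \right)} + b{\left(-1281 \right)}\right) - v = \left(0 - 1281\right) - \frac{1}{2248565} = -1281 - \frac{1}{2248565} = - \frac{2880411766}{2248565}$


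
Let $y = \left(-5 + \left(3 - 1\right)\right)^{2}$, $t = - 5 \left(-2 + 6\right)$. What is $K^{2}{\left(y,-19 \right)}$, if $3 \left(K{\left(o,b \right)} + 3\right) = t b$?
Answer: $\frac{137641}{9} \approx 15293.0$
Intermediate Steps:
$t = -20$ ($t = \left(-5\right) 4 = -20$)
$y = 9$ ($y = \left(-5 + 2\right)^{2} = \left(-3\right)^{2} = 9$)
$K{\left(o,b \right)} = -3 - \frac{20 b}{3}$ ($K{\left(o,b \right)} = -3 + \frac{\left(-20\right) b}{3} = -3 - \frac{20 b}{3}$)
$K^{2}{\left(y,-19 \right)} = \left(-3 - - \frac{380}{3}\right)^{2} = \left(-3 + \frac{380}{3}\right)^{2} = \left(\frac{371}{3}\right)^{2} = \frac{137641}{9}$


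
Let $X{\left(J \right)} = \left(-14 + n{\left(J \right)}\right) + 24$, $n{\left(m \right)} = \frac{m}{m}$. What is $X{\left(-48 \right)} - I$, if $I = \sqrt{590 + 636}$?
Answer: $11 - \sqrt{1226} \approx -24.014$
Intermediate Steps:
$n{\left(m \right)} = 1$
$I = \sqrt{1226} \approx 35.014$
$X{\left(J \right)} = 11$ ($X{\left(J \right)} = \left(-14 + 1\right) + 24 = -13 + 24 = 11$)
$X{\left(-48 \right)} - I = 11 - \sqrt{1226}$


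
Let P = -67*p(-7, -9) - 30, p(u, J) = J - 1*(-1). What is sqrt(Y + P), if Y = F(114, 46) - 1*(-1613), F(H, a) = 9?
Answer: 4*sqrt(133) ≈ 46.130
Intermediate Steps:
p(u, J) = 1 + J (p(u, J) = J + 1 = 1 + J)
Y = 1622 (Y = 9 - 1*(-1613) = 9 + 1613 = 1622)
P = 506 (P = -67*(1 - 9) - 30 = -67*(-8) - 30 = 536 - 30 = 506)
sqrt(Y + P) = sqrt(1622 + 506) = sqrt(2128) = 4*sqrt(133)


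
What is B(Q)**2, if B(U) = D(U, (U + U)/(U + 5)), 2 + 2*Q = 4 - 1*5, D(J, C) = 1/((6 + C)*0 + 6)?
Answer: 1/36 ≈ 0.027778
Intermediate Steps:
D(J, C) = 1/6 (D(J, C) = 1/(0 + 6) = 1/6)
Q = -3/2 (Q = -1 + (4 - 1*5)/2 = -1 + (4 - 5)/2 = -1 + (1/2)*(-1) = -1 - 1/2 = -3/2 ≈ -1.5000)
B(U) = 1/6
B(Q)**2 = (1/6)**2 = 1/36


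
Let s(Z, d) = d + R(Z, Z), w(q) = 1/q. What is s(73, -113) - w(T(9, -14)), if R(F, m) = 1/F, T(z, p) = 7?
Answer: -57809/511 ≈ -113.13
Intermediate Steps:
s(Z, d) = d + 1/Z
s(73, -113) - w(T(9, -14)) = (-113 + 1/73) - 1/7 = (-113 + 1/73) - 1*⅐ = -8248/73 - ⅐ = -57809/511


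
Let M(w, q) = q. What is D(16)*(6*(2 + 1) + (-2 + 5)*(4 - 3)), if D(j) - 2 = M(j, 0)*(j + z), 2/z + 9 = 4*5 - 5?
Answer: 42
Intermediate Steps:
z = 1/3 (z = 2/(-9 + (4*5 - 5)) = 2/(-9 + (20 - 5)) = 2/(-9 + 15) = 2/6 = 2*(1/6) = 1/3 ≈ 0.33333)
D(j) = 2 (D(j) = 2 + 0*(j + 1/3) = 2 + 0*(1/3 + j) = 2 + 0 = 2)
D(16)*(6*(2 + 1) + (-2 + 5)*(4 - 3)) = 2*(6*(2 + 1) + (-2 + 5)*(4 - 3)) = 2*(6*3 + 3*1) = 2*(18 + 3) = 2*21 = 42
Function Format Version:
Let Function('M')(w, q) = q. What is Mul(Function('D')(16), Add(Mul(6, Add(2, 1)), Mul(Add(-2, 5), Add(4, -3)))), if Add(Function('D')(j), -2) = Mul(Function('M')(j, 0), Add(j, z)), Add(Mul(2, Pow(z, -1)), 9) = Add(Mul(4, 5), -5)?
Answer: 42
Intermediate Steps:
z = Rational(1, 3) (z = Mul(2, Pow(Add(-9, Add(Mul(4, 5), -5)), -1)) = Mul(2, Pow(Add(-9, Add(20, -5)), -1)) = Mul(2, Pow(Add(-9, 15), -1)) = Mul(2, Pow(6, -1)) = Mul(2, Rational(1, 6)) = Rational(1, 3) ≈ 0.33333)
Function('D')(j) = 2 (Function('D')(j) = Add(2, Mul(0, Add(j, Rational(1, 3)))) = Add(2, Mul(0, Add(Rational(1, 3), j))) = Add(2, 0) = 2)
Mul(Function('D')(16), Add(Mul(6, Add(2, 1)), Mul(Add(-2, 5), Add(4, -3)))) = Mul(2, Add(Mul(6, Add(2, 1)), Mul(Add(-2, 5), Add(4, -3)))) = Mul(2, Add(Mul(6, 3), Mul(3, 1))) = Mul(2, Add(18, 3)) = Mul(2, 21) = 42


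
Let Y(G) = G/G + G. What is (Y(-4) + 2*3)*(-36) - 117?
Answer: -225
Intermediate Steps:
Y(G) = 1 + G
(Y(-4) + 2*3)*(-36) - 117 = ((1 - 4) + 2*3)*(-36) - 117 = (-3 + 6)*(-36) - 117 = 3*(-36) - 117 = -108 - 117 = -225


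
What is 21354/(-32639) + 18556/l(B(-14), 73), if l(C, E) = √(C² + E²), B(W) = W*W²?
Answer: -21354/32639 + 18556*√44585/579605 ≈ 6.1058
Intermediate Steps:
B(W) = W³
21354/(-32639) + 18556/l(B(-14), 73) = 21354/(-32639) + 18556/(√(((-14)³)² + 73²)) = 21354*(-1/32639) + 18556/(√((-2744)² + 5329)) = -21354/32639 + 18556/(√(7529536 + 5329)) = -21354/32639 + 18556/(√7534865) = -21354/32639 + 18556/((13*√44585)) = -21354/32639 + 18556*(√44585/579605) = -21354/32639 + 18556*√44585/579605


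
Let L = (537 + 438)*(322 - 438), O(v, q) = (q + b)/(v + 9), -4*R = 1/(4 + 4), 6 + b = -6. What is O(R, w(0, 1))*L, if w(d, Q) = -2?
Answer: 7238400/41 ≈ 1.7655e+5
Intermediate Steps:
b = -12 (b = -6 - 6 = -12)
R = -1/32 (R = -1/(4*(4 + 4)) = -¼/8 = -¼*⅛ = -1/32 ≈ -0.031250)
O(v, q) = (-12 + q)/(9 + v) (O(v, q) = (q - 12)/(v + 9) = (-12 + q)/(9 + v))
L = -113100 (L = 975*(-116) = -113100)
O(R, w(0, 1))*L = ((-12 - 2)/(9 - 1/32))*(-113100) = (-14/(287/32))*(-113100) = ((32/287)*(-14))*(-113100) = -64/41*(-113100) = 7238400/41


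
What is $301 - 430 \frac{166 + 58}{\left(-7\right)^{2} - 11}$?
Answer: $- \frac{42441}{19} \approx -2233.7$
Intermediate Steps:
$301 - 430 \frac{166 + 58}{\left(-7\right)^{2} - 11} = 301 - 430 \frac{224}{49 - 11} = 301 - 430 \cdot \frac{224}{38} = 301 - 430 \cdot 224 \cdot \frac{1}{38} = 301 - \frac{48160}{19} = - \frac{42441}{19}$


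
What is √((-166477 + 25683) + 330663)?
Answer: √189869 ≈ 435.74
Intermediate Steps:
√((-166477 + 25683) + 330663) = √(-140794 + 330663) = √189869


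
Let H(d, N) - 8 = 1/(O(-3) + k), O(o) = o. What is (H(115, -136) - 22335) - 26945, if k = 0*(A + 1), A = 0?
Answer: -147817/3 ≈ -49272.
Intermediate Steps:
k = 0 (k = 0*(0 + 1) = 0*1 = 0)
H(d, N) = 23/3 (H(d, N) = 8 + 1/(-3 + 0) = 8 + 1/(-3) = 8 - ⅓ = 23/3)
(H(115, -136) - 22335) - 26945 = (23/3 - 22335) - 26945 = -66982/3 - 26945 = -147817/3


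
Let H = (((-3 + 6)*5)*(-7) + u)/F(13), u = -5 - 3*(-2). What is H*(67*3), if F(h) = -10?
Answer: 10452/5 ≈ 2090.4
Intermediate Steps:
u = 1 (u = -5 + 6 = 1)
H = 52/5 (H = (((-3 + 6)*5)*(-7) + 1)/(-10) = ((3*5)*(-7) + 1)*(-1/10) = (15*(-7) + 1)*(-1/10) = (-105 + 1)*(-1/10) = -104*(-1/10) = 52/5 ≈ 10.400)
H*(67*3) = 52*(67*3)/5 = (52/5)*201 = 10452/5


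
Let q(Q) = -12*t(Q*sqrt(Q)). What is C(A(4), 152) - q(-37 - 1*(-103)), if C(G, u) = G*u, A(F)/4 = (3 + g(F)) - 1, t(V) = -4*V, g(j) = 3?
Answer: 3040 - 3168*sqrt(66) ≈ -22697.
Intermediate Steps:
q(Q) = 48*Q**(3/2) (q(Q) = -(-48)*Q*sqrt(Q) = -(-48)*Q**(3/2) = 48*Q**(3/2))
A(F) = 20 (A(F) = 4*((3 + 3) - 1) = 4*(6 - 1) = 4*5 = 20)
C(A(4), 152) - q(-37 - 1*(-103)) = 20*152 - 48*(-37 - 1*(-103))**(3/2) = 3040 - 48*(-37 + 103)**(3/2) = 3040 - 48*66**(3/2) = 3040 - 48*66*sqrt(66) = 3040 - 3168*sqrt(66)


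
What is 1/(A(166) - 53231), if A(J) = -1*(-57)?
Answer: -1/53174 ≈ -1.8806e-5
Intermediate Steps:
A(J) = 57
1/(A(166) - 53231) = 1/(57 - 53231) = 1/(-53174) = -1/53174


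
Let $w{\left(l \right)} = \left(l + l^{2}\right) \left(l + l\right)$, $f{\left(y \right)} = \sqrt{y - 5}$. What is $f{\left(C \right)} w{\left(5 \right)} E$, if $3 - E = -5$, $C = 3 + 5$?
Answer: $2400 \sqrt{3} \approx 4156.9$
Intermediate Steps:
$C = 8$
$f{\left(y \right)} = \sqrt{-5 + y}$
$w{\left(l \right)} = 2 l \left(l + l^{2}\right)$ ($w{\left(l \right)} = \left(l + l^{2}\right) 2 l = 2 l \left(l + l^{2}\right)$)
$E = 8$ ($E = 3 - -5 = 3 + 5 = 8$)
$f{\left(C \right)} w{\left(5 \right)} E = \sqrt{-5 + 8} \cdot 2 \cdot 5^{2} \left(1 + 5\right) 8 = \sqrt{3} \cdot 2 \cdot 25 \cdot 6 \cdot 8 = \sqrt{3} \cdot 300 \cdot 8 = 300 \sqrt{3} \cdot 8 = 2400 \sqrt{3}$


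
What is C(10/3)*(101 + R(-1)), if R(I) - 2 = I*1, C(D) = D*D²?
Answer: 34000/9 ≈ 3777.8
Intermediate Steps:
C(D) = D³
R(I) = 2 + I (R(I) = 2 + I*1 = 2 + I)
C(10/3)*(101 + R(-1)) = (10/3)³*(101 + (2 - 1)) = (10*(⅓))³*(101 + 1) = (10/3)³*102 = (1000/27)*102 = 34000/9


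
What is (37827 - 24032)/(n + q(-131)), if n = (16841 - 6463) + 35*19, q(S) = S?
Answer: 445/352 ≈ 1.2642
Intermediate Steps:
n = 11043 (n = 10378 + 665 = 11043)
(37827 - 24032)/(n + q(-131)) = (37827 - 24032)/(11043 - 131) = 13795/10912 = 13795*(1/10912) = 445/352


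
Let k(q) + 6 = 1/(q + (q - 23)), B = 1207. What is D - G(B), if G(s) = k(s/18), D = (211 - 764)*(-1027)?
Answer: 567936991/1000 ≈ 5.6794e+5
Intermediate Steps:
D = 567931 (D = -553*(-1027) = 567931)
k(q) = -6 + 1/(-23 + 2*q) (k(q) = -6 + 1/(q + (q - 23)) = -6 + 1/(q + (-23 + q)) = -6 + 1/(-23 + 2*q))
G(s) = (139 - 2*s/3)/(-23 + s/9) (G(s) = (139 - 12*s/18)/(-23 + 2*(s/18)) = (139 - 12*s/18)/(-23 + 2*(s*(1/18))) = (139 - 2*s/3)/(-23 + 2*(s/18)) = (139 - 2*s/3)/(-23 + s/9))
D - G(B) = 567931 - 3*(417 - 2*1207)/(-207 + 1207) = 567931 - 3*(417 - 2414)/1000 = 567931 - 3*(-1997)/1000 = 567931 - 1*(-5991/1000) = 567931 + 5991/1000 = 567936991/1000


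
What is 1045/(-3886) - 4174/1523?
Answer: -17811699/5918378 ≈ -3.0096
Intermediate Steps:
1045/(-3886) - 4174/1523 = 1045*(-1/3886) - 4174*1/1523 = -1045/3886 - 4174/1523 = -17811699/5918378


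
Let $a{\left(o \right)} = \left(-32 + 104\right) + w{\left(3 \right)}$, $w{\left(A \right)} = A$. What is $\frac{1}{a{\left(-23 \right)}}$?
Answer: $\frac{1}{75} \approx 0.013333$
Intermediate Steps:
$a{\left(o \right)} = 75$ ($a{\left(o \right)} = \left(-32 + 104\right) + 3 = 72 + 3 = 75$)
$\frac{1}{a{\left(-23 \right)}} = \frac{1}{75}$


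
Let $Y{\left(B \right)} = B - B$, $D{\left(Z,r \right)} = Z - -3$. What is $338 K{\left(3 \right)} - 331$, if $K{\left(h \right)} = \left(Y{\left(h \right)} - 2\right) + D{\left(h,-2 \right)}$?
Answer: $1021$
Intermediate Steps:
$D{\left(Z,r \right)} = 3 + Z$ ($D{\left(Z,r \right)} = Z + 3 = 3 + Z$)
$Y{\left(B \right)} = 0$
$K{\left(h \right)} = 1 + h$ ($K{\left(h \right)} = \left(0 - 2\right) + \left(3 + h\right) = -2 + \left(3 + h\right) = 1 + h$)
$338 K{\left(3 \right)} - 331 = 338 \left(1 + 3\right) - 331 = 338 \cdot 4 - 331 = 1352 - 331 = 1021$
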